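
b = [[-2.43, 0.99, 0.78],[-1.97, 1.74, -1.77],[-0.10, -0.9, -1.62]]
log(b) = [[0.64, 1.05, 3.98],[-1.08, 1.24, 1.61],[-1.79, 0.26, 0.35]]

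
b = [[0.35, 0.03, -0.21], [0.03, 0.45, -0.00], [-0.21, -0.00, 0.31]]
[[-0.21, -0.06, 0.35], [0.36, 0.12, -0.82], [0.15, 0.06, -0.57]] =b@[[-0.63, -0.14, 0.12], [0.84, 0.28, -1.83], [0.05, 0.11, -1.75]]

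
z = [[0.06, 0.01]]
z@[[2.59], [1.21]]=[[0.17]]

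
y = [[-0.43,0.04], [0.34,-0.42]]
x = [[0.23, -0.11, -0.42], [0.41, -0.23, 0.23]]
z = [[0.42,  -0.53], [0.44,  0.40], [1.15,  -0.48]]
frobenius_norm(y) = 0.69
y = x @ z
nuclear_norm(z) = 2.03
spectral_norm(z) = 1.40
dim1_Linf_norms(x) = [0.42, 0.41]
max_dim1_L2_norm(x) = 0.52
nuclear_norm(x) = 1.01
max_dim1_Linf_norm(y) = 0.43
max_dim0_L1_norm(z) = 2.01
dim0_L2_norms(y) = [0.55, 0.42]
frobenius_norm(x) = 0.72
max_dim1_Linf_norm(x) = 0.42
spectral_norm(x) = 0.53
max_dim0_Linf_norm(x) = 0.42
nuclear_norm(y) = 0.90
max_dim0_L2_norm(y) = 0.55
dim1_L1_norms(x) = [0.76, 0.87]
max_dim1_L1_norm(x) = 0.87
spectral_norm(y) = 0.64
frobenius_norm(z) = 1.54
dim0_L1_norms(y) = [0.77, 0.46]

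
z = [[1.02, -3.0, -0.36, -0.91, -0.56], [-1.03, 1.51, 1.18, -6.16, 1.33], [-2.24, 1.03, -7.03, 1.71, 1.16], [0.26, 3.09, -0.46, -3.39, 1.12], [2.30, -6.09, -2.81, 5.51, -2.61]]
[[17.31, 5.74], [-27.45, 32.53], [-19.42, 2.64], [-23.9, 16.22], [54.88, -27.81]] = z @[[4.12, -1.0], [-4.45, -1.43], [0.74, -0.79], [2.08, -4.78], [-3.42, 3.87]]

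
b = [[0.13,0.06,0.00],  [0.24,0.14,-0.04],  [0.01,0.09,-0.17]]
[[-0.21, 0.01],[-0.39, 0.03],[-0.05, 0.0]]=b @ [[-1.71,0.12], [0.21,-0.02], [0.33,-0.02]]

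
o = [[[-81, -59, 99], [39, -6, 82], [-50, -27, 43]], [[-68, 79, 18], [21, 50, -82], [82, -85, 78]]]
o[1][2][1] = -85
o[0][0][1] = -59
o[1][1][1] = 50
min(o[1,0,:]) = -68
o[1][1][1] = 50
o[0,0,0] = -81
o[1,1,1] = 50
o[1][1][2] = -82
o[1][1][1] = 50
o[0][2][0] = -50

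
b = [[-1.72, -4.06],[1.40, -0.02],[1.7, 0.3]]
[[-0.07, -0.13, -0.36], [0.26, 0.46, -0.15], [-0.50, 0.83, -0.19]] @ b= [[-0.67, 0.18], [-0.06, -1.11], [1.70, 1.96]]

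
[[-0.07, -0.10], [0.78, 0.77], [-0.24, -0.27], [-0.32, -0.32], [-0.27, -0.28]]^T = [[-0.07, 0.78, -0.24, -0.32, -0.27], [-0.1, 0.77, -0.27, -0.32, -0.28]]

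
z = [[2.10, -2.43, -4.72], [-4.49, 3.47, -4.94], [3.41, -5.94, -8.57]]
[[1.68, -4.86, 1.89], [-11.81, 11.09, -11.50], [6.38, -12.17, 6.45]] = z @[[0.05, -0.36, 0.19], [-2.20, 2.29, -2.03], [0.80, -0.31, 0.73]]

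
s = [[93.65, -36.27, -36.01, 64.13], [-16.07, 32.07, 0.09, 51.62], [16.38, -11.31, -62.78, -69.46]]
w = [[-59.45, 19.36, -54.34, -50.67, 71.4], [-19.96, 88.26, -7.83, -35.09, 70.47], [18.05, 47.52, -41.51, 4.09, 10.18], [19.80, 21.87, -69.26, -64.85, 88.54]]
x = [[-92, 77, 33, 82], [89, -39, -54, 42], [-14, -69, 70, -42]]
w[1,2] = -7.83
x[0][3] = 82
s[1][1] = 32.07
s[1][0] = -16.07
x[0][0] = -92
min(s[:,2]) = -62.78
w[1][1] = 88.26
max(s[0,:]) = 93.65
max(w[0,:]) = 71.4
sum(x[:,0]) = -17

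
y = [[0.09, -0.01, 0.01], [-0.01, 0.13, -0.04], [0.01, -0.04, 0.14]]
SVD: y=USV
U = [[0.16, -0.12, -0.98], [-0.65, 0.73, -0.20], [0.74, 0.67, 0.04]]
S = [0.18, 0.09, 0.09]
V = [[0.16,-0.65,0.74], [-0.12,0.73,0.67], [-0.98,-0.2,0.04]]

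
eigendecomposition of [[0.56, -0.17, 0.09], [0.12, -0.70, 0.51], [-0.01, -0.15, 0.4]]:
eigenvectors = [[0.13, 0.99, -0.02], [0.98, 0.05, 0.44], [0.15, -0.12, 0.9]]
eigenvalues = [-0.61, 0.54, 0.33]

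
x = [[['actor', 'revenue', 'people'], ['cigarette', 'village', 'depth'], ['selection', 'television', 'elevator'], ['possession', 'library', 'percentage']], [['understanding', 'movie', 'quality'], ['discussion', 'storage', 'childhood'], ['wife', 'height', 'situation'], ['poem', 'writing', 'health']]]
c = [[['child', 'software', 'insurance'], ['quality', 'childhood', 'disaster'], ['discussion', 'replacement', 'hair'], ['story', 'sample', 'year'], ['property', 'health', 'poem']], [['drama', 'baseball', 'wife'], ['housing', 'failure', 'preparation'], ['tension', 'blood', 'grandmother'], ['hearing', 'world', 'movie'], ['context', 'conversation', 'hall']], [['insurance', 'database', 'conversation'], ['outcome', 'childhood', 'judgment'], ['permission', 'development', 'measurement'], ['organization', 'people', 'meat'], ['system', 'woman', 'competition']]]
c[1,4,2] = 'hall'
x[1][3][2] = 'health'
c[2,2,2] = 'measurement'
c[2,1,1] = 'childhood'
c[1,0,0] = 'drama'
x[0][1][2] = 'depth'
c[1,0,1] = 'baseball'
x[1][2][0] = 'wife'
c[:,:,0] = [['child', 'quality', 'discussion', 'story', 'property'], ['drama', 'housing', 'tension', 'hearing', 'context'], ['insurance', 'outcome', 'permission', 'organization', 'system']]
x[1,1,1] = 'storage'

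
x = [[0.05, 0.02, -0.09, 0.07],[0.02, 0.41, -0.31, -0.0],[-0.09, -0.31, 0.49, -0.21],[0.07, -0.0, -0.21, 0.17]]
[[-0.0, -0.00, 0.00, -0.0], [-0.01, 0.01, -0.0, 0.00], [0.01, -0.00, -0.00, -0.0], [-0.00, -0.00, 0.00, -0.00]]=x @ [[-0.01, -0.00, 0.01, -0.01], [-0.01, 0.03, -0.01, 0.02], [0.02, 0.01, -0.01, 0.01], [0.01, -0.00, -0.0, -0.0]]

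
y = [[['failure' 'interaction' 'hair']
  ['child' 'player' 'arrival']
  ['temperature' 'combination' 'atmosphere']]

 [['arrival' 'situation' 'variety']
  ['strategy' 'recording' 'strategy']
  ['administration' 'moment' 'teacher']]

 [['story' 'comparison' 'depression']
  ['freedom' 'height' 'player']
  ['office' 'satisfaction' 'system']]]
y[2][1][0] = 'freedom'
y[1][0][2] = 'variety'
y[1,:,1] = ['situation', 'recording', 'moment']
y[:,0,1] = ['interaction', 'situation', 'comparison']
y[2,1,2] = 'player'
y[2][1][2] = 'player'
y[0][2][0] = 'temperature'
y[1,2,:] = ['administration', 'moment', 'teacher']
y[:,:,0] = [['failure', 'child', 'temperature'], ['arrival', 'strategy', 'administration'], ['story', 'freedom', 'office']]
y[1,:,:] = [['arrival', 'situation', 'variety'], ['strategy', 'recording', 'strategy'], ['administration', 'moment', 'teacher']]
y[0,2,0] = 'temperature'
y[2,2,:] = ['office', 'satisfaction', 'system']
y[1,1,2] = 'strategy'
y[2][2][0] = 'office'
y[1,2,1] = 'moment'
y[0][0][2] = 'hair'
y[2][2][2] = 'system'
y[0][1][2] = 'arrival'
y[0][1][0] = 'child'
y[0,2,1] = 'combination'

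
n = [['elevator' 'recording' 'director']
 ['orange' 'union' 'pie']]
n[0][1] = 'recording'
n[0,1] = 'recording'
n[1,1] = 'union'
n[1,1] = 'union'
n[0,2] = 'director'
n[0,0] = 'elevator'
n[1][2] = 'pie'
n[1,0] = 'orange'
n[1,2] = 'pie'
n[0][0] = 'elevator'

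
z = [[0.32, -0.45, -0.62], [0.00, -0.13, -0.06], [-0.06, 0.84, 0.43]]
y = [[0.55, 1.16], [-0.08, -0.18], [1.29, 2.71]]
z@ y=[[-0.59,-1.23], [-0.07,-0.14], [0.45,0.94]]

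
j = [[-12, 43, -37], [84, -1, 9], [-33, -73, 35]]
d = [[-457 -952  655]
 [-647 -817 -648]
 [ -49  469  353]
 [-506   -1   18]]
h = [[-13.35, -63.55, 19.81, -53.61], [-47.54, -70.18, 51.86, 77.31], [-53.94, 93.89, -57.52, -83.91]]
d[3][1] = -1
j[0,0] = -12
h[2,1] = 93.89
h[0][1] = -63.55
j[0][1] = 43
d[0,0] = -457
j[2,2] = 35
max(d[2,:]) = 469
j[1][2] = 9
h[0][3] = -53.61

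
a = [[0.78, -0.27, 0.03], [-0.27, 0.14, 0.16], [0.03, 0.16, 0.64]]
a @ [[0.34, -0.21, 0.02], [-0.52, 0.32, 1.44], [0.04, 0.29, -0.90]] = [[0.41, -0.24, -0.4], [-0.16, 0.15, 0.05], [-0.05, 0.23, -0.34]]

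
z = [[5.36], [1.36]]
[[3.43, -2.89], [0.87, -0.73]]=z@ [[0.64, -0.54]]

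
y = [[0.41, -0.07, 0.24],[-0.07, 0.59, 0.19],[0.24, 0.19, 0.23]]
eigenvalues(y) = [-0.0, 0.55, 0.68]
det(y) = -0.00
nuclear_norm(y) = 1.23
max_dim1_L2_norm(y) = 0.62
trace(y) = 1.23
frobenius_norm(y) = 0.88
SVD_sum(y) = [[0.03,0.11,0.06], [0.11,0.50,0.27], [0.06,0.27,0.15]] + [[0.38, -0.18, 0.18], [-0.18, 0.09, -0.08], [0.18, -0.08, 0.08]] + [[-0.00, -0.0, 0.00], [-0.00, -0.00, 0.00], [0.0, 0.0, -0.0]]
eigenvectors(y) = [[-0.52, -0.83, 0.20], [-0.32, 0.4, 0.86], [0.80, -0.38, 0.47]]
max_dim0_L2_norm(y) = 0.62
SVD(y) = [[-0.20, 0.83, -0.52], [-0.86, -0.4, -0.32], [-0.47, 0.38, 0.80]] @ diag([0.6778716112943209, 0.5538835599430338, 0.001755171237354987]) @ [[-0.2, -0.86, -0.47], [0.83, -0.40, 0.38], [0.52, 0.32, -0.8]]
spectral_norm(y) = 0.68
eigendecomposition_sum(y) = [[-0.0,-0.00,0.0], [-0.00,-0.0,0.0], [0.0,0.0,-0.0]] + [[0.38, -0.18, 0.18],[-0.18, 0.09, -0.08],[0.18, -0.08, 0.08]] + [[0.03, 0.11, 0.06], [0.11, 0.50, 0.27], [0.06, 0.27, 0.15]]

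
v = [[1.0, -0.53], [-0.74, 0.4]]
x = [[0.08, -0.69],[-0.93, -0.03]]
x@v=[[0.59, -0.32],  [-0.91, 0.48]]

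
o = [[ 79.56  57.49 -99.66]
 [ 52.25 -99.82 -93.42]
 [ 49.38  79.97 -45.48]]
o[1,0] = 52.25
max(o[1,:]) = 52.25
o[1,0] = 52.25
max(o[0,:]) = 79.56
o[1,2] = -93.42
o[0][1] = 57.49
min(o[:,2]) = -99.66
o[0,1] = 57.49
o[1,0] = 52.25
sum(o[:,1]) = 37.64000000000001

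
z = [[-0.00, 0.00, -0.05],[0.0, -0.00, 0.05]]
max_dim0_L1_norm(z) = 0.1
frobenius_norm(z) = 0.07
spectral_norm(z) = 0.07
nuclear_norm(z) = 0.07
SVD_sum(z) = [[0.0, 0.0, -0.05], [0.0, 0.00, 0.05]] + [[-0.0,-0.0,-0.00], [-0.0,-0.00,-0.0]]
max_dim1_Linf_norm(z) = 0.05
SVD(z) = [[-0.71, 0.71], [0.71, 0.71]] @ diag([0.07071067811865477, -0.0]) @ [[0.0, 0.00, 1.0], [0.0, 1.00, 0.00]]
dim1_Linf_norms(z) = [0.05, 0.05]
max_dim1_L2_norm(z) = 0.05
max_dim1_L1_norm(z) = 0.05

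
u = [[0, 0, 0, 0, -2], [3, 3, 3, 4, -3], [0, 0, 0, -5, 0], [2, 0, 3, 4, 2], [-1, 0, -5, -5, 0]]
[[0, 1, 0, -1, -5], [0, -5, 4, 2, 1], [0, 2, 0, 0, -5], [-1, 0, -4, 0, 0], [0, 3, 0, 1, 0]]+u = [[0, 1, 0, -1, -7], [3, -2, 7, 6, -2], [0, 2, 0, -5, -5], [1, 0, -1, 4, 2], [-1, 3, -5, -4, 0]]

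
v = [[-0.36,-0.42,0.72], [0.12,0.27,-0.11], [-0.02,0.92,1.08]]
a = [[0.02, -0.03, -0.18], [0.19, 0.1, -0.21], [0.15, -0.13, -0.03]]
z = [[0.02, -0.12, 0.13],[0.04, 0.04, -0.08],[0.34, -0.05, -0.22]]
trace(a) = 0.09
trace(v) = 0.99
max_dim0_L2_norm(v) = 1.3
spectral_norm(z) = 0.42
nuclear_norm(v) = 2.36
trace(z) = -0.16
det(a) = 0.01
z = v @ a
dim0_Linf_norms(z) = [0.34, 0.12, 0.22]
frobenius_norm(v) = 1.71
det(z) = -0.00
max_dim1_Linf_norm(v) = 1.08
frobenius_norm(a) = 0.41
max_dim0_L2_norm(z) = 0.34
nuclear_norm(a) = 0.64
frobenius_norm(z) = 0.46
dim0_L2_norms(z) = [0.34, 0.14, 0.27]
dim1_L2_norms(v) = [0.91, 0.32, 1.42]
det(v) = -0.00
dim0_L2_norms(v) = [0.38, 1.05, 1.3]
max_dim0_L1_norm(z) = 0.43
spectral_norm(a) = 0.34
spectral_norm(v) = 1.46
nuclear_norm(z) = 0.60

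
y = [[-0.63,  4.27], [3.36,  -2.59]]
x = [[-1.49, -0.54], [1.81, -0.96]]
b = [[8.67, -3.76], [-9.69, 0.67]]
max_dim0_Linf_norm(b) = 9.69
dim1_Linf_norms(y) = [4.27, 3.36]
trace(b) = 9.34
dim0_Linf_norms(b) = [9.69, 3.76]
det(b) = -30.63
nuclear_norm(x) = 3.39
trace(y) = -3.22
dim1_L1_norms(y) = [4.9, 5.95]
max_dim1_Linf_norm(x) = 1.81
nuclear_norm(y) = 7.88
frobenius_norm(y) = 6.05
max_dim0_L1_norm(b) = 18.36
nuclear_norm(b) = 15.65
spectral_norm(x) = 2.39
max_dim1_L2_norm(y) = 4.32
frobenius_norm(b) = 13.55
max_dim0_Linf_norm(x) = 1.81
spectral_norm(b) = 13.36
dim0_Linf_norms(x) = [1.81, 0.96]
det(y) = -12.72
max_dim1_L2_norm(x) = 2.05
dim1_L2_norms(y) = [4.32, 4.24]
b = y @ x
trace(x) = -2.45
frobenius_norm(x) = 2.59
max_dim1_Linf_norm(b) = 9.69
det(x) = 2.41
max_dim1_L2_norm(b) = 9.71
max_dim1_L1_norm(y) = 5.95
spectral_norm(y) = 5.61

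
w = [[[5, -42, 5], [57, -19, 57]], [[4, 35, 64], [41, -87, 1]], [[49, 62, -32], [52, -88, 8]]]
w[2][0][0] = 49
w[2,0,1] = 62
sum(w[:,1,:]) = 22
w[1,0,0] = 4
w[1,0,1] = 35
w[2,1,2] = 8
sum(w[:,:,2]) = 103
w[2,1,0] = 52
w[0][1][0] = 57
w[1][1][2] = 1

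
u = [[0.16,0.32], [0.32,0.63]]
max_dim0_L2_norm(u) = 0.71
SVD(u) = [[-0.45, -0.89], [-0.89, 0.45]] @ diag([0.7920201506221064, 0.0020201506221063812]) @ [[-0.45,-0.89], [0.89,-0.45]]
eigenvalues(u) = [-0.0, 0.79]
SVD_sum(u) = [[0.16, 0.32], [0.32, 0.63]] + [[-0.0, 0.00], [0.00, -0.0]]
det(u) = -0.00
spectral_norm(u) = 0.79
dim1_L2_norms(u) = [0.36, 0.71]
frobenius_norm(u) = 0.79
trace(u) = 0.79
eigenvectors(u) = [[-0.89, -0.45], [0.45, -0.89]]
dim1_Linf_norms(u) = [0.32, 0.63]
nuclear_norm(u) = 0.79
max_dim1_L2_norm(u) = 0.71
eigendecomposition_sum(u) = [[-0.00,  0.00],[0.00,  -0.00]] + [[0.16, 0.32],[0.32, 0.63]]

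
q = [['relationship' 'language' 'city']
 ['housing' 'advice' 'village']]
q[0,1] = 'language'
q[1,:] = ['housing', 'advice', 'village']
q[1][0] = 'housing'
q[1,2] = 'village'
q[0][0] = 'relationship'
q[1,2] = 'village'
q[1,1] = 'advice'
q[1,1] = 'advice'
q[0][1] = 'language'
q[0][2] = 'city'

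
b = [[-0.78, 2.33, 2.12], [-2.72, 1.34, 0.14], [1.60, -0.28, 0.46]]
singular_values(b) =[4.07, 2.46, 0.0]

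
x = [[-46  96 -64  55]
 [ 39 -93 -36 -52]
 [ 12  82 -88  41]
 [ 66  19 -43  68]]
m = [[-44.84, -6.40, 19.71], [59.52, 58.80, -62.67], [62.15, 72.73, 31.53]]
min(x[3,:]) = -43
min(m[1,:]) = -62.67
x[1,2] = -36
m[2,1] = 72.73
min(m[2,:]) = 31.53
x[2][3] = 41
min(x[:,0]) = -46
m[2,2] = 31.53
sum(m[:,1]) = 125.13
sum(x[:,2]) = -231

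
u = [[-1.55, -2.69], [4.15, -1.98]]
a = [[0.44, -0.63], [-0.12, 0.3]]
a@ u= [[-3.3, 0.06], [1.43, -0.27]]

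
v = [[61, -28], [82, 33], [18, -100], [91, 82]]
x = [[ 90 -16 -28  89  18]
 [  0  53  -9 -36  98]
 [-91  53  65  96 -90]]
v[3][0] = 91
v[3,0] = 91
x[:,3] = [89, -36, 96]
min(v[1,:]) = 33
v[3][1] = 82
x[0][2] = -28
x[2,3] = 96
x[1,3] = -36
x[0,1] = -16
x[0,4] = 18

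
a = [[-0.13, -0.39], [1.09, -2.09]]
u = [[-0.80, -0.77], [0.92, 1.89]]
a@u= [[-0.25, -0.64],[-2.79, -4.79]]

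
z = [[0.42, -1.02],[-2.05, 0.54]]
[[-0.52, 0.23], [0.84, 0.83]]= z @ [[-0.31, -0.52], [0.38, -0.44]]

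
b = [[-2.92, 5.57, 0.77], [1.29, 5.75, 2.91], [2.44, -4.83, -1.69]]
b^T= [[-2.92, 1.29, 2.44], [5.57, 5.75, -4.83], [0.77, 2.91, -1.69]]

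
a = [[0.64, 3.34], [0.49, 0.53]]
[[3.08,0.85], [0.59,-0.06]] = a @[[0.27, -0.5],[0.87, 0.35]]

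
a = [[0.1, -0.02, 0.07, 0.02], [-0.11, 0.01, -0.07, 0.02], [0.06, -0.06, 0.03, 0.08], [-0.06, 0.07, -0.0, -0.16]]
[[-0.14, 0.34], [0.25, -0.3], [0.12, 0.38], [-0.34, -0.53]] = a @ [[-1.25, 3.41], [-0.54, -1.37], [-1.03, -0.83], [2.38, 1.43]]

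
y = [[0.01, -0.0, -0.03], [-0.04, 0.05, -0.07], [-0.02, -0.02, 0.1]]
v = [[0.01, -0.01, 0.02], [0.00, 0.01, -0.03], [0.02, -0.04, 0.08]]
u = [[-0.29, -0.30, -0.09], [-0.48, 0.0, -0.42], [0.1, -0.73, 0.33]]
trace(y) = 0.16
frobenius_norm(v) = 0.10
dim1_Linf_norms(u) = [0.3, 0.48, 0.73]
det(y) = -0.00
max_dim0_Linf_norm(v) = 0.08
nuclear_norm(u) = 1.60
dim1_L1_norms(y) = [0.04, 0.16, 0.14]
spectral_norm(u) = 0.87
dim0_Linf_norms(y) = [0.04, 0.05, 0.1]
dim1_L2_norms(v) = [0.02, 0.03, 0.09]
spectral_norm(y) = 0.13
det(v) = -0.00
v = u @ y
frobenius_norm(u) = 1.11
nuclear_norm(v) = 0.11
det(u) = 0.02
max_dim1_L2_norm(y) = 0.1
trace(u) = 0.04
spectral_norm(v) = 0.10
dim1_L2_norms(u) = [0.43, 0.64, 0.81]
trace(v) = 0.10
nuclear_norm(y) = 0.19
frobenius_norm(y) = 0.14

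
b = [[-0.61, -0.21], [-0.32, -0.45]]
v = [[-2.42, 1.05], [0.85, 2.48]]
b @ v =[[1.30, -1.16],  [0.39, -1.45]]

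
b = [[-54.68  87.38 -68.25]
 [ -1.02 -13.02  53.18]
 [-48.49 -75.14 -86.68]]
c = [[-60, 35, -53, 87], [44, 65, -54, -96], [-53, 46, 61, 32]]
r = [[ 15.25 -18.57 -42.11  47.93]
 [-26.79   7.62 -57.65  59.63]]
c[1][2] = -54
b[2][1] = -75.14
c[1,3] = -96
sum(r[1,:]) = -17.18999999999999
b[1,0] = -1.02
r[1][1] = 7.62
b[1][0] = -1.02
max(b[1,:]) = 53.18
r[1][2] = -57.65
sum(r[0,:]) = 2.5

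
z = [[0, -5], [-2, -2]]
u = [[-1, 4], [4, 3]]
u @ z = [[-8, -3], [-6, -26]]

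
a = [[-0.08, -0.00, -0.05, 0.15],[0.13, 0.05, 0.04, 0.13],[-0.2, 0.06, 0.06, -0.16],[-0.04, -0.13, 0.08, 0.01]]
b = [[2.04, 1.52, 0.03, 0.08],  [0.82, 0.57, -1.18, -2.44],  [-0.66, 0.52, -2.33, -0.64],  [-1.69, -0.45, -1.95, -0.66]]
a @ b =[[-0.38, -0.22, -0.18, -0.07], [0.06, 0.19, -0.4, -0.22], [-0.13, -0.17, 0.10, -0.10], [-0.26, -0.10, -0.05, 0.26]]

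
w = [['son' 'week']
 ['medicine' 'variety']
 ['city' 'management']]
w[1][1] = 'variety'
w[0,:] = ['son', 'week']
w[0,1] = 'week'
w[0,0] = 'son'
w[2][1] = 'management'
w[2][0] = 'city'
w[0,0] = 'son'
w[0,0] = 'son'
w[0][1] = 'week'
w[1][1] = 'variety'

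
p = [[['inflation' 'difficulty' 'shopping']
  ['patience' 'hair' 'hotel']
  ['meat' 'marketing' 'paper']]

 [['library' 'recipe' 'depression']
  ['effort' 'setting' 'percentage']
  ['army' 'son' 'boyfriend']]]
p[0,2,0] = 'meat'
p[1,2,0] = 'army'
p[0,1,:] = ['patience', 'hair', 'hotel']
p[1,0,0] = 'library'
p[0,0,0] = 'inflation'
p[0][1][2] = 'hotel'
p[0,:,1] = ['difficulty', 'hair', 'marketing']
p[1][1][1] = 'setting'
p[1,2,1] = 'son'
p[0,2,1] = 'marketing'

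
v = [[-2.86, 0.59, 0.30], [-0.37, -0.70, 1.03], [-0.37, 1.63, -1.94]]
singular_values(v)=[3.07, 2.73, 0.0]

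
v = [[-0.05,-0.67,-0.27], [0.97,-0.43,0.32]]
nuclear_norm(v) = 1.82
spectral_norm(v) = 1.12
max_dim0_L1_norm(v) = 1.1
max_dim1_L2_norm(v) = 1.11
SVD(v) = [[0.2, 0.98], [0.98, -0.2]] @ diag([1.1225407259333424, 0.7017138438288392]) @ [[0.84, -0.50, 0.23], [-0.35, -0.81, -0.47]]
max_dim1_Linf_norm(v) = 0.97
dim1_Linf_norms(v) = [0.67, 0.97]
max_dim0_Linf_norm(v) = 0.97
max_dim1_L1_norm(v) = 1.72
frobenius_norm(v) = 1.32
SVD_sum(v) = [[0.19, -0.11, 0.05], [0.92, -0.55, 0.25]] + [[-0.24, -0.56, -0.32],[0.05, 0.12, 0.07]]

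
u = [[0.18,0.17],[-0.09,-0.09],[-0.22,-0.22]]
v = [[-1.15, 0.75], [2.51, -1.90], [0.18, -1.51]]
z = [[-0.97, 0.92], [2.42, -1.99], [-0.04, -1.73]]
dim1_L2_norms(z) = [1.34, 3.13, 1.73]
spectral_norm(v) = 3.60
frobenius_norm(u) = 0.42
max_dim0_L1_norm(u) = 0.49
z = u + v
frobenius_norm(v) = 3.76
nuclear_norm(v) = 4.66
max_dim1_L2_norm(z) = 3.13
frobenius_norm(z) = 3.82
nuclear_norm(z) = 4.88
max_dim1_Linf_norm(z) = 2.42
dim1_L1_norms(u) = [0.35, 0.18, 0.44]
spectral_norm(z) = 3.60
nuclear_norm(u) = 0.42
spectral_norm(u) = 0.42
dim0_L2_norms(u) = [0.3, 0.29]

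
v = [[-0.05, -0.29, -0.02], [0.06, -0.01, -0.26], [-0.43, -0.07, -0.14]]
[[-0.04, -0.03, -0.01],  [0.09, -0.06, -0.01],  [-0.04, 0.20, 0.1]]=v @ [[0.18,-0.53,-0.23], [0.13,0.2,0.06], [-0.32,0.1,-0.01]]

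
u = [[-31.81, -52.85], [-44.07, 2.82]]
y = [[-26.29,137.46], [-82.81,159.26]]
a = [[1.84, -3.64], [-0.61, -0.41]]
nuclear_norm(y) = 257.29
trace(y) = 132.97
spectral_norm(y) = 225.36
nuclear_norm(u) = 102.92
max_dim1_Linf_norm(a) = 3.64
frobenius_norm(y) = 227.61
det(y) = 7196.12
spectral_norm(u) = 66.61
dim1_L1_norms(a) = [5.48, 1.02]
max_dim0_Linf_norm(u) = 52.85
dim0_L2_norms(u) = [54.35, 52.93]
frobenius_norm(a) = 4.14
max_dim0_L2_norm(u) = 54.35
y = u @ a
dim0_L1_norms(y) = [109.1, 296.72]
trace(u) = -28.99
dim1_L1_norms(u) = [84.66, 46.89]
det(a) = -2.97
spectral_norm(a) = 4.08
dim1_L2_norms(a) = [4.08, 0.73]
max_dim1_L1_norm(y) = 242.07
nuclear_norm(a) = 4.81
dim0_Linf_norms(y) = [82.81, 159.26]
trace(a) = 1.43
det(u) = -2418.80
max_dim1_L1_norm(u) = 84.66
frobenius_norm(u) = 75.86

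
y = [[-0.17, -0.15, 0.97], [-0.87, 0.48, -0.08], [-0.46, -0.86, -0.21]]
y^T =[[-0.17,-0.87,-0.46],[-0.15,0.48,-0.86],[0.97,-0.08,-0.21]]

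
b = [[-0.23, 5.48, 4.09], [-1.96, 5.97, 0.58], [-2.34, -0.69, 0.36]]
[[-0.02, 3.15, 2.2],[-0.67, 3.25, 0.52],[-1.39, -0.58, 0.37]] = b @ [[0.56,0.08,-0.08], [0.08,0.57,0.01], [-0.08,0.01,0.52]]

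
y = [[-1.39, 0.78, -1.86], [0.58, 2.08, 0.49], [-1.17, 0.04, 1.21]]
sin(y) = [[-0.49, 0.20, -0.85], [0.26, 0.78, 0.08], [-0.49, 0.17, 0.68]]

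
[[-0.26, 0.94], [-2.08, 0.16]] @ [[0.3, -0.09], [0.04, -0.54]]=[[-0.04,-0.48], [-0.62,0.10]]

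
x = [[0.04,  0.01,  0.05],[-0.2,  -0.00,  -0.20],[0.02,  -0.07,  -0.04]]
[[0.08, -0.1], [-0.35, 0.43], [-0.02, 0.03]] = x@[[-0.02,0.02],[-0.69,0.84],[1.78,-2.18]]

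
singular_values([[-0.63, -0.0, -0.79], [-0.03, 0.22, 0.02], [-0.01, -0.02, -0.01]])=[1.01, 0.22, 0.0]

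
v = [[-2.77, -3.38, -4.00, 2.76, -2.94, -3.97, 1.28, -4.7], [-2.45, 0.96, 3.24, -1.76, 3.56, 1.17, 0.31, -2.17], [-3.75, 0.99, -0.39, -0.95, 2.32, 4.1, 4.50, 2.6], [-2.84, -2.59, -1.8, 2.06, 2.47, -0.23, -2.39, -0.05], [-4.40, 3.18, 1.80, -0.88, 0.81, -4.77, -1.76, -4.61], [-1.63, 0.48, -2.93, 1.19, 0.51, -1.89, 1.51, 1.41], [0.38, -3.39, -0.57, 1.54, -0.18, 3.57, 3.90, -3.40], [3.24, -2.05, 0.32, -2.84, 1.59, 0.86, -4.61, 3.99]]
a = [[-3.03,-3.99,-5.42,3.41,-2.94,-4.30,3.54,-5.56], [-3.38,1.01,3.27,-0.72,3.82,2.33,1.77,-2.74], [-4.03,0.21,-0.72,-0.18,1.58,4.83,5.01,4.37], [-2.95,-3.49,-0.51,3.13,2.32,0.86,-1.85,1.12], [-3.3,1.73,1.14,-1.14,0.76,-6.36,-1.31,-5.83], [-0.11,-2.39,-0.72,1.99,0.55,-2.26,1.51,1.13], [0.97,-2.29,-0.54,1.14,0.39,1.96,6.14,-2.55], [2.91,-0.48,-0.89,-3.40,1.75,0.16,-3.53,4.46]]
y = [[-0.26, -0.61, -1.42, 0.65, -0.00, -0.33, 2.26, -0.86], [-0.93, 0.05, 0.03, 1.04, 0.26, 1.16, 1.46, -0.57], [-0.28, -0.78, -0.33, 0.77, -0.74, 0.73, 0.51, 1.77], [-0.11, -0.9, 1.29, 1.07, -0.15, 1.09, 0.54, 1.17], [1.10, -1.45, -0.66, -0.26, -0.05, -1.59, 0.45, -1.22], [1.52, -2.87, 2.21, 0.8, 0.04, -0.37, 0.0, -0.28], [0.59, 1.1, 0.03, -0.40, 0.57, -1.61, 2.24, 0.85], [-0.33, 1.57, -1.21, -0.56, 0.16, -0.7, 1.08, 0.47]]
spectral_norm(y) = 5.09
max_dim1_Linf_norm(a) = 6.36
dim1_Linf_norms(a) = [5.56, 3.82, 5.01, 3.49, 6.36, 2.39, 6.14, 4.46]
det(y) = -0.00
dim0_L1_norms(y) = [5.12, 9.33, 7.18, 5.55, 1.97, 7.58, 8.54, 7.19]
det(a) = 8176.78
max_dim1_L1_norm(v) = 25.8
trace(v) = 6.67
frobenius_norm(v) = 21.19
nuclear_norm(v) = 49.65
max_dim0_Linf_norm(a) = 6.36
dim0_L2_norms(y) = [2.24, 3.98, 3.25, 2.1, 1.0, 2.99, 3.77, 2.84]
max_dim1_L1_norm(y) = 8.09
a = y + v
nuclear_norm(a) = 54.71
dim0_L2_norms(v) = [8.27, 6.79, 6.49, 5.34, 6.02, 8.59, 8.34, 9.18]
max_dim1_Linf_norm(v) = 4.77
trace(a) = 9.49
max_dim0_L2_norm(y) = 3.98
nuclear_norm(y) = 17.65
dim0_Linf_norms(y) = [1.52, 2.87, 2.21, 1.07, 0.74, 1.61, 2.26, 1.77]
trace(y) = 2.82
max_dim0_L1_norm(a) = 27.76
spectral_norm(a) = 14.61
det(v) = -71424.42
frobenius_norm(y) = 8.24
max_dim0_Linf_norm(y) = 2.87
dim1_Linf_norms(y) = [2.26, 1.46, 1.77, 1.29, 1.59, 2.87, 2.24, 1.57]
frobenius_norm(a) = 23.33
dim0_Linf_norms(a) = [4.03, 3.99, 5.42, 3.41, 3.82, 6.36, 6.14, 5.83]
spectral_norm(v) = 12.59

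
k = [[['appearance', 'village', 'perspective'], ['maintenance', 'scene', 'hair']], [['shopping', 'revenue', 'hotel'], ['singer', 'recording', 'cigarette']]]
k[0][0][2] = 'perspective'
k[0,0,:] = ['appearance', 'village', 'perspective']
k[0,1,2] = 'hair'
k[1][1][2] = 'cigarette'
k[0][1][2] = 'hair'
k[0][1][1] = 'scene'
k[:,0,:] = [['appearance', 'village', 'perspective'], ['shopping', 'revenue', 'hotel']]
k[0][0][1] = 'village'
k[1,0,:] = ['shopping', 'revenue', 'hotel']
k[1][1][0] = 'singer'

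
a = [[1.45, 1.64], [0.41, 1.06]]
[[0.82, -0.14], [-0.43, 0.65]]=a@[[1.82, -1.41], [-1.11, 1.16]]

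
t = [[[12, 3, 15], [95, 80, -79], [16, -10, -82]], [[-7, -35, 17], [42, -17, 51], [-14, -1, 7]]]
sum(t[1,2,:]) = -8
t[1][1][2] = 51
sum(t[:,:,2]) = -71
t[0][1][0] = 95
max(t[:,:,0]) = 95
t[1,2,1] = -1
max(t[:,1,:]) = 95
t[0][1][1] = 80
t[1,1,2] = 51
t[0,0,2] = 15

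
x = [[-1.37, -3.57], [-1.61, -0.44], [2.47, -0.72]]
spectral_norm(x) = 4.01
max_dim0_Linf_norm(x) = 3.57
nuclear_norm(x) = 6.83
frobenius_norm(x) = 4.90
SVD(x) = [[0.93, -0.32], [0.32, 0.38], [-0.2, -0.87]] @ diag([4.012216225964506, 2.815833971687097]) @ [[-0.57, -0.82], [-0.82, 0.57]]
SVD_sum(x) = [[-2.11, -3.06], [-0.73, -1.05], [0.46, 0.67]] + [[0.74, -0.51], [-0.88, 0.61], [2.01, -1.39]]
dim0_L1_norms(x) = [5.45, 4.73]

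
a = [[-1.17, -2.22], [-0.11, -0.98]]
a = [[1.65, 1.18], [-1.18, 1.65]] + [[-2.82, -3.4], [1.07, -2.63]]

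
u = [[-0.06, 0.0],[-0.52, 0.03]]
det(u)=-0.002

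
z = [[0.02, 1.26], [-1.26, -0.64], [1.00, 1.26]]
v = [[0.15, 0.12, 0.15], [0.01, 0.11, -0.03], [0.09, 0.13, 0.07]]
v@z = [[0.0, 0.30], [-0.17, -0.10], [-0.09, 0.12]]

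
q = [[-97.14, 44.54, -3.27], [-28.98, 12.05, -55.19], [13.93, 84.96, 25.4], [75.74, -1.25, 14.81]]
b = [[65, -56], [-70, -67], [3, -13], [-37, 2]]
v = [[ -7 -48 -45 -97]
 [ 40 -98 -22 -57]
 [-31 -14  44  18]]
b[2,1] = -13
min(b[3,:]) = -37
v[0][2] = -45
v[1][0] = 40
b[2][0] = 3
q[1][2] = -55.19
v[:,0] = [-7, 40, -31]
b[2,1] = -13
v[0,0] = -7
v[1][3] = -57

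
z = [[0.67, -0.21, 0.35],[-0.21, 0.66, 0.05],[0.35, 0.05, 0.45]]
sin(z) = [[0.57, -0.17, 0.29], [-0.17, 0.60, 0.06], [0.29, 0.06, 0.41]]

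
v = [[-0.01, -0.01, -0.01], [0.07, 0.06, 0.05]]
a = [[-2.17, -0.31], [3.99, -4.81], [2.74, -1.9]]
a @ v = [[-0.0,0.0,0.01], [-0.38,-0.33,-0.28], [-0.16,-0.14,-0.12]]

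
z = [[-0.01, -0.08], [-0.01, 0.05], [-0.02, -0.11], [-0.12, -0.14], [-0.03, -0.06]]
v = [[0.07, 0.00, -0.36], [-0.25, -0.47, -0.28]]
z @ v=[[0.02, 0.04, 0.03], [-0.01, -0.02, -0.01], [0.03, 0.05, 0.04], [0.03, 0.07, 0.08], [0.01, 0.03, 0.03]]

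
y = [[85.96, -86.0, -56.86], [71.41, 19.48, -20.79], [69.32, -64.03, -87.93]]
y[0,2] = -56.86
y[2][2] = -87.93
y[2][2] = -87.93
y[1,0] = 71.41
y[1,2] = -20.79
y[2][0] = 69.32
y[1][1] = 19.48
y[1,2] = -20.79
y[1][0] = 71.41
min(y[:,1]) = -86.0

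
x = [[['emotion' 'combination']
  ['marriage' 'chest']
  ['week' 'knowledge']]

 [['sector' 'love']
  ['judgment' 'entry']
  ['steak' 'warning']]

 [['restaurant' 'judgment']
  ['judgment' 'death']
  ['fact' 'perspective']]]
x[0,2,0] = 'week'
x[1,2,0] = 'steak'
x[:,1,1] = ['chest', 'entry', 'death']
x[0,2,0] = 'week'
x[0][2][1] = 'knowledge'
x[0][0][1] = 'combination'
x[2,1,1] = 'death'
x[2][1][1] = 'death'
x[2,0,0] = 'restaurant'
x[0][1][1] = 'chest'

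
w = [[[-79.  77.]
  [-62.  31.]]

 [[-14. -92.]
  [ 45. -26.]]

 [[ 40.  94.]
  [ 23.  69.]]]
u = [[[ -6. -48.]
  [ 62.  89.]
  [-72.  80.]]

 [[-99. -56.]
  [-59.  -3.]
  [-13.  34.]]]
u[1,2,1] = 34.0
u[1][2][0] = -13.0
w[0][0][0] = -79.0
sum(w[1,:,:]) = -87.0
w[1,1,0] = 45.0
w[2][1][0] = 23.0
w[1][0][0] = -14.0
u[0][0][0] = -6.0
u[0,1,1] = 89.0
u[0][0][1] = -48.0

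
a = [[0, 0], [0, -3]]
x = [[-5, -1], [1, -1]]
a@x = [[0, 0], [-3, 3]]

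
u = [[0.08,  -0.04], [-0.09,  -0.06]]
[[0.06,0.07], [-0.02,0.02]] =u@[[0.56, 0.42], [-0.46, -0.99]]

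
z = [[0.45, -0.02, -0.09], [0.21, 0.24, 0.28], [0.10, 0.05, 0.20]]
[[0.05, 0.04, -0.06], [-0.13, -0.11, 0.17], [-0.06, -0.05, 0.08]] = z @ [[0.04, 0.03, -0.05], [-0.26, -0.22, 0.34], [-0.26, -0.22, 0.35]]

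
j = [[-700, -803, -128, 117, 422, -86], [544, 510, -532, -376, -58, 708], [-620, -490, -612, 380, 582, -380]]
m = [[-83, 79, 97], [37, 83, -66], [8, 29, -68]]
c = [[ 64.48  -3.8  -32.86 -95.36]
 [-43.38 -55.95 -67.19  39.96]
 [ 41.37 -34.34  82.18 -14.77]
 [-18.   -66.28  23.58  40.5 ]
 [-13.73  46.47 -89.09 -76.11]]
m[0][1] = 79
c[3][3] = 40.5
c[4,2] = -89.09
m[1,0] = 37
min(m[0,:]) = -83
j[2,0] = -620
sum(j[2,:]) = -1140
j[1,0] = 544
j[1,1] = 510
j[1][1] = 510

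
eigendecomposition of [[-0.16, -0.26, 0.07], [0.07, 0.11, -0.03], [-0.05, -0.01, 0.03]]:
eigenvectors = [[(0.77+0j), 0.77-0.00j, (0.46+0j)], [-0.34-0.03j, (-0.34+0.03j), (-0.05+0j)], [(0.37+0.41j), (0.37-0.41j), 0.89+0.00j]]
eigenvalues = [(-0.01+0.05j), (-0.01-0.05j), 0j]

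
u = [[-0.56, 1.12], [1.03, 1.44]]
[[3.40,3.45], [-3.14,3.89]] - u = [[3.96, 2.33], [-4.17, 2.45]]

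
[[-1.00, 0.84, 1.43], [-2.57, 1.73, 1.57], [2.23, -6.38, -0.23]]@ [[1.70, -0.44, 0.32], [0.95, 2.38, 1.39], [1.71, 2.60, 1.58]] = [[1.54,6.16,3.11], [-0.04,9.33,4.06], [-2.66,-16.76,-8.52]]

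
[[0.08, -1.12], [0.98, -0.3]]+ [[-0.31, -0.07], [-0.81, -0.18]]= [[-0.23, -1.19], [0.17, -0.48]]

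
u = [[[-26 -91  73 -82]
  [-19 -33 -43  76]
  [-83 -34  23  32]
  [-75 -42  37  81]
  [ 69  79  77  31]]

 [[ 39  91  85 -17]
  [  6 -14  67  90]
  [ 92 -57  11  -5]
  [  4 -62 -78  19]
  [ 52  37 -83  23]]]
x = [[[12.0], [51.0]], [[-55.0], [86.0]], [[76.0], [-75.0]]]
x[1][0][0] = -55.0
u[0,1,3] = 76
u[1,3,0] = 4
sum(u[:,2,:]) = -21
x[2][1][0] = -75.0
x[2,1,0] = -75.0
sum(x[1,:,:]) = 31.0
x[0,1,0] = 51.0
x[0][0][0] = 12.0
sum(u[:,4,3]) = 54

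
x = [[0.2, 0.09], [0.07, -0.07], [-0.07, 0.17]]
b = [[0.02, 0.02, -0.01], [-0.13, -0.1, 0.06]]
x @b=[[-0.01, -0.00, 0.0],[0.01, 0.01, -0.00],[-0.02, -0.02, 0.01]]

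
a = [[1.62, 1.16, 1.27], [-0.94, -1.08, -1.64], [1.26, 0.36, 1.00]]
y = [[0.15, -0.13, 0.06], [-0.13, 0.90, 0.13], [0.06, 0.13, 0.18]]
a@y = [[0.17, 1.0, 0.48], [-0.10, -1.06, -0.49], [0.20, 0.29, 0.30]]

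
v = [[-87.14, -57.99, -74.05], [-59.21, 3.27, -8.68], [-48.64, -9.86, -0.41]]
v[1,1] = 3.27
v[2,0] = -48.64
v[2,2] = -0.41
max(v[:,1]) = 3.27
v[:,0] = [-87.14, -59.21, -48.64]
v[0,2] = -74.05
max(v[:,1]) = 3.27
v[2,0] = -48.64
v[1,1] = 3.27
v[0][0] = -87.14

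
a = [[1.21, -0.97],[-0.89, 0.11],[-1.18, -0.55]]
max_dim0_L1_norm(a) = 3.28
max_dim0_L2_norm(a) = 1.91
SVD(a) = [[-0.72, -0.62], [0.46, -0.1], [0.52, -0.78]] @ diag([1.9495865004269024, 1.0503392201347068]) @ [[-0.97, 0.24], [0.24, 0.97]]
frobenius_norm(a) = 2.21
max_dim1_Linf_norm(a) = 1.21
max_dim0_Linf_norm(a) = 1.21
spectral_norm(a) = 1.95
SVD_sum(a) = [[1.37, -0.33], [-0.87, 0.21], [-0.99, 0.24]] + [[-0.16,-0.64], [-0.02,-0.10], [-0.19,-0.79]]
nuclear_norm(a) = 3.00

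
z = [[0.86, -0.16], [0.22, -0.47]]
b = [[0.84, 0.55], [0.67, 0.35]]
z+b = [[1.70,0.39], [0.89,-0.12]]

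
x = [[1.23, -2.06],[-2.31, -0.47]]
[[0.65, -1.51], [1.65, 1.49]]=x@[[-0.58,  -0.71], [-0.66,  0.31]]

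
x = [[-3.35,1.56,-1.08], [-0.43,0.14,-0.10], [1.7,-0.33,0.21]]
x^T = [[-3.35, -0.43, 1.70], [1.56, 0.14, -0.33], [-1.08, -0.10, 0.21]]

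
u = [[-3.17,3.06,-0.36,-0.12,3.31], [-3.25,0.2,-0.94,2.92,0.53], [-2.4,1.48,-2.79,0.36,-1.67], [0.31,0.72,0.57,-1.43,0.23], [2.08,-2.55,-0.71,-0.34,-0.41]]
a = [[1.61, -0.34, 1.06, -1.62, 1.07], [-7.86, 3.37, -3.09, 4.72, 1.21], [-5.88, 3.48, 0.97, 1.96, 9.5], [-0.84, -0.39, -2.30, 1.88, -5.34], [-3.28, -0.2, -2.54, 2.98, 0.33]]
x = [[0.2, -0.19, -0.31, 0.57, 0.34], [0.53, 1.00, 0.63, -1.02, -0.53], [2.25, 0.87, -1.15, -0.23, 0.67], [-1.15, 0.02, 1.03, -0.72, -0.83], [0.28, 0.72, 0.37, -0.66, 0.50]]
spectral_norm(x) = 3.25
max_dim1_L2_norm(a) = 11.9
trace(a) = 8.16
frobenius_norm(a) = 17.89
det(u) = 50.86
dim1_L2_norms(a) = [2.76, 10.32, 11.9, 6.18, 5.12]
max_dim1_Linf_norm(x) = 2.25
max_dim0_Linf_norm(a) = 9.5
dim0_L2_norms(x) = [2.6, 1.52, 1.74, 1.54, 1.34]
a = x @ u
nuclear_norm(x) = 6.49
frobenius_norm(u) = 9.17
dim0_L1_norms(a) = [19.47, 7.78, 9.96, 13.16, 17.45]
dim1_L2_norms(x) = [0.78, 1.73, 2.76, 1.9, 1.19]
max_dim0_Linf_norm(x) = 2.25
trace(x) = -0.17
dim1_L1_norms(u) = [10.02, 7.84, 8.7, 3.26, 6.09]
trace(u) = -7.60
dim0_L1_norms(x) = [4.41, 2.8, 3.49, 3.2, 2.87]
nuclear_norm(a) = 26.93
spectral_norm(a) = 14.80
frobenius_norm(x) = 4.03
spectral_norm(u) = 7.28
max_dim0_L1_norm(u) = 11.21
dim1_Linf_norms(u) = [3.31, 3.25, 2.79, 1.43, 2.55]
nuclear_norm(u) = 16.66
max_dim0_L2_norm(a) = 11.02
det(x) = 0.00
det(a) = 0.21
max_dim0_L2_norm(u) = 5.55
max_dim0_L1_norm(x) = 4.41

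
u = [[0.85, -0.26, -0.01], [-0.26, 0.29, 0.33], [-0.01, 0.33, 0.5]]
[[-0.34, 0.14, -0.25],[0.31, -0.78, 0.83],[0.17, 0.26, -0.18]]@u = [[-0.32, 0.05, -0.08], [0.46, -0.03, 0.15], [0.08, -0.03, -0.01]]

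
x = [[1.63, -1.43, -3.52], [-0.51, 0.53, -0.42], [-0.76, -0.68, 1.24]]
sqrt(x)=[[1.13+0.31j, -0.73+0.61j, -1.47+0.64j], [(-0.24+0.16j), 0.74+0.31j, -0.27+0.32j], [-0.33+0.16j, (-0.36+0.32j), (0.99+0.33j)]]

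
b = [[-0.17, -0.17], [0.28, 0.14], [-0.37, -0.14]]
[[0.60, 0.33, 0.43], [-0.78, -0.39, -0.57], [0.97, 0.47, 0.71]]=b @ [[-2.08, -0.88, -1.55], [-1.43, -1.05, -0.99]]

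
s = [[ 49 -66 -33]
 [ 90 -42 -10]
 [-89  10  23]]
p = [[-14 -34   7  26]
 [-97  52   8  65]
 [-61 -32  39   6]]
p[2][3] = 6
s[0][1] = -66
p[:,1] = [-34, 52, -32]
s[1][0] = 90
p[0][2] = 7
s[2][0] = -89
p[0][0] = -14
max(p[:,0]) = -14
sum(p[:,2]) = 54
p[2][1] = -32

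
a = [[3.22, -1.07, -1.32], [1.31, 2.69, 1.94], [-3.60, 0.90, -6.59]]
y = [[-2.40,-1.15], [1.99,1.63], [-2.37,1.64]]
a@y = [[-6.73, -7.61],[-2.39, 6.06],[26.05, -5.2]]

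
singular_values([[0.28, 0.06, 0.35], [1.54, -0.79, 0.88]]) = [1.97, 0.27]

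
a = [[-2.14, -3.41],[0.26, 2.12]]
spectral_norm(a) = 4.48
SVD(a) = [[-0.89, 0.45], [0.45, 0.89]] @ diag([4.48408840220109, 0.8140339066928829]) @ [[0.45, 0.89], [-0.89, 0.45]]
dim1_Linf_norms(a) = [3.41, 2.12]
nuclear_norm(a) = 5.30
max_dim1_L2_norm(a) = 4.03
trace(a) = -0.02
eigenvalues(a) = [-1.92, 1.9]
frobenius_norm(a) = 4.56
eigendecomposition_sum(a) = [[-2.03,  -1.71], [0.13,  0.11]] + [[-0.11, -1.70], [0.13, 2.01]]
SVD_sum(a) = [[-1.81, -3.58], [0.91, 1.79]] + [[-0.33, 0.17], [-0.65, 0.33]]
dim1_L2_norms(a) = [4.03, 2.14]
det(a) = -3.65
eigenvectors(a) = [[-1.00, 0.64], [0.06, -0.76]]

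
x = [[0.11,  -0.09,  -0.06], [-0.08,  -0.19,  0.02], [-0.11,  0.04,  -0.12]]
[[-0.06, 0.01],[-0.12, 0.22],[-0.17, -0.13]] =x @ [[0.53, -0.19], [0.54, -0.96], [1.1, 0.93]]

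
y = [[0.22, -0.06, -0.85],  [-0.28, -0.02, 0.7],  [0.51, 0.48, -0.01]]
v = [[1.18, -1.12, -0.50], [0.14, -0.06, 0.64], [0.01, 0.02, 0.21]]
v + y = [[1.4, -1.18, -1.35], [-0.14, -0.08, 1.34], [0.52, 0.50, 0.2]]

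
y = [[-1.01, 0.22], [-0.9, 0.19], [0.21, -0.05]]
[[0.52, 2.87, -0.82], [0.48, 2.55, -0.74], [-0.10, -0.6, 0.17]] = y @ [[-1.0, -2.59, 1.04], [-2.22, 1.17, 1.05]]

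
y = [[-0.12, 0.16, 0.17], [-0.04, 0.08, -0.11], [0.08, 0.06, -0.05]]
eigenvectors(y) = [[-0.90+0.00j, (-0.23+0.58j), -0.23-0.58j],[0.04+0.00j, -0.64+0.00j, (-0.64-0j)],[0.44+0.00j, -0.03+0.46j, -0.03-0.46j]]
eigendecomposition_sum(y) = [[(-0.13+0j), 0.04-0.00j, 0.16-0.00j], [0.01-0.00j, (-0+0j), (-0.01+0j)], [(0.06-0j), (-0.02+0j), (-0.08+0j)]] + [[0.00+0.03j, (0.06-0.02j), 0.00+0.06j], [(-0.02+0.01j), (0.04+0.05j), -0.05+0.02j], [(0.01+0.02j), 0.04-0.03j, (0.01+0.04j)]] + [[0.00-0.03j, 0.06+0.02j, 0.00-0.06j], [(-0.02-0.01j), 0.04-0.05j, (-0.05-0.02j)], [0.01-0.02j, 0.04+0.03j, (0.01-0.04j)]]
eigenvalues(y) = [(-0.21+0j), (0.06+0.12j), (0.06-0.12j)]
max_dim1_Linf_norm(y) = 0.17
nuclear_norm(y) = 0.51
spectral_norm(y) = 0.27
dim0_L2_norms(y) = [0.15, 0.19, 0.21]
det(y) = -0.00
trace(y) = -0.09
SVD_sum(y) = [[-0.13, 0.14, 0.18], [0.01, -0.01, -0.01], [0.02, -0.02, -0.03]] + [[-0.00, 0.01, -0.01],[-0.01, 0.1, -0.09],[-0.01, 0.05, -0.05]] + [[0.01,0.00,0.00], [-0.04,-0.02,-0.01], [0.07,0.03,0.02]]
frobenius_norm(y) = 0.32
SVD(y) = [[-0.99, -0.11, 0.11], [0.04, -0.88, -0.48], [0.15, -0.47, 0.87]] @ diag([0.2650369610305805, 0.15416160140181362, 0.08654253255424697]) @ [[0.49, -0.55, -0.68],[0.07, -0.75, 0.66],[0.87, 0.37, 0.33]]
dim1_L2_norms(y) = [0.26, 0.14, 0.11]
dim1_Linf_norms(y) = [0.17, 0.11, 0.08]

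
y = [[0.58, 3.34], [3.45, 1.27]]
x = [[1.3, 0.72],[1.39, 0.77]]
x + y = [[1.88, 4.06], [4.84, 2.04]]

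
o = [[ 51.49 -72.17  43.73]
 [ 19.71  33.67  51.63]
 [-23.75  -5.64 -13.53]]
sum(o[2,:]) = -42.92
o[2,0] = -23.75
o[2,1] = -5.64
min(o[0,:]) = -72.17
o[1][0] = 19.71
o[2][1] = -5.64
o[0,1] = -72.17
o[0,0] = 51.49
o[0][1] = -72.17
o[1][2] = 51.63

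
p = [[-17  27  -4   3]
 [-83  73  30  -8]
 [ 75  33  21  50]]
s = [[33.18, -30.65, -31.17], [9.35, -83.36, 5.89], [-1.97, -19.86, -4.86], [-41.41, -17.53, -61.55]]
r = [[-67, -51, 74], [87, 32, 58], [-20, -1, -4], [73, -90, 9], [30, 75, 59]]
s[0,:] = [33.18, -30.65, -31.17]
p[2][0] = 75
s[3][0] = -41.41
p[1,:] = [-83, 73, 30, -8]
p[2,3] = 50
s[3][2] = -61.55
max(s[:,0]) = 33.18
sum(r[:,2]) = 196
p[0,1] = 27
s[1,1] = -83.36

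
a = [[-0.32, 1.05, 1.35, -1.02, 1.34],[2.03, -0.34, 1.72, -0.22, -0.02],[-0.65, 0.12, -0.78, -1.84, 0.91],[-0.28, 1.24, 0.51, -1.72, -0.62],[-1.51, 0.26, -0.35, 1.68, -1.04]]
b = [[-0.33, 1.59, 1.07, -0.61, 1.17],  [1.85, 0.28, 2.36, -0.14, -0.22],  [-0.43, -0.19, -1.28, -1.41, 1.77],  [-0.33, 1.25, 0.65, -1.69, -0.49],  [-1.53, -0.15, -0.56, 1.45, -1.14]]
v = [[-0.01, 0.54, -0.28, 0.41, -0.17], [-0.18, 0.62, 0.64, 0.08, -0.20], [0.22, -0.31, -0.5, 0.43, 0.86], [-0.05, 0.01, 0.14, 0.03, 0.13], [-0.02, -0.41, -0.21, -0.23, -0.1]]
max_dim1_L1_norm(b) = 5.08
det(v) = -0.00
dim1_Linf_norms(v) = [0.54, 0.64, 0.86, 0.14, 0.41]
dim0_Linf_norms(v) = [0.22, 0.62, 0.64, 0.43, 0.86]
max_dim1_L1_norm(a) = 5.08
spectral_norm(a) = 3.75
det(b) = -10.32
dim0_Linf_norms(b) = [1.85, 1.59, 2.36, 1.69, 1.77]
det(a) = -8.30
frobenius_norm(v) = 1.75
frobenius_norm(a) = 5.47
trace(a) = -4.20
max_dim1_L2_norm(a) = 2.69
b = a + v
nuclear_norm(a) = 10.59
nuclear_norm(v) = 2.95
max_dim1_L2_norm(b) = 3.02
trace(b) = -4.16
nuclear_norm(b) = 11.08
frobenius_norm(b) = 5.74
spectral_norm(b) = 3.85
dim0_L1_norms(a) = [4.79, 3.01, 4.71, 6.48, 3.93]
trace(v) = 0.04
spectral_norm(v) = 1.37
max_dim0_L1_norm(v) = 1.89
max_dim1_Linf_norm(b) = 2.36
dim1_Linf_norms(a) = [1.35, 2.03, 1.84, 1.72, 1.68]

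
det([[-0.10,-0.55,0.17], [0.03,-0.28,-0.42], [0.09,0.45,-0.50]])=-0.014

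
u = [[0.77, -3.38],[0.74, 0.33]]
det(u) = 2.755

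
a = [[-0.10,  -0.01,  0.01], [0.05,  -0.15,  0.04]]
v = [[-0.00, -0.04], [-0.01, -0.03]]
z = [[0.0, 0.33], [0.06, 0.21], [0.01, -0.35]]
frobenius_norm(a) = 0.19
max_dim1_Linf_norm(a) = 0.15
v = a @ z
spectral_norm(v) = 0.05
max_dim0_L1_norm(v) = 0.07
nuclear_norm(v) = 0.06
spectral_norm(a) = 0.16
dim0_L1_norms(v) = [0.01, 0.07]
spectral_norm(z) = 0.53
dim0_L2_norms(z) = [0.06, 0.52]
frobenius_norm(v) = 0.05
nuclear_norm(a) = 0.26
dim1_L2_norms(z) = [0.33, 0.22, 0.35]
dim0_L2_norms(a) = [0.11, 0.15, 0.04]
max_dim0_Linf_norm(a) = 0.15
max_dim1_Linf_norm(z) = 0.35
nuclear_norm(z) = 0.58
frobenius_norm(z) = 0.53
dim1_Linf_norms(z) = [0.33, 0.21, 0.35]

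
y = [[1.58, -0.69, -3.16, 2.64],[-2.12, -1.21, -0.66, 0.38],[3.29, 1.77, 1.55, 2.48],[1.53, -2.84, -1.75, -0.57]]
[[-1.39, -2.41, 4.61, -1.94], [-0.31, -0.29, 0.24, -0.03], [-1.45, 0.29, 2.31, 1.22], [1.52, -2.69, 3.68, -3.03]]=y@[[0.20, -0.32, 0.67, -0.37], [-0.34, 0.55, -1.00, 0.45], [0.07, 0.4, -0.18, 0.58], [-0.65, -0.10, 0.87, 0.3]]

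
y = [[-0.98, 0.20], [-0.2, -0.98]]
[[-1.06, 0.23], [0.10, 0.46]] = y @[[1.02, -0.32], [-0.31, -0.40]]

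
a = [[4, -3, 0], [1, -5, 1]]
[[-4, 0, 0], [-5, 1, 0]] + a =[[0, -3, 0], [-4, -4, 1]]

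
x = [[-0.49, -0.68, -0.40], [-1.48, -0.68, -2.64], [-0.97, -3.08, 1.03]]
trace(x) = -0.14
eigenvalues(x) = [-3.3, 0.0, 3.15]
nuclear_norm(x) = 6.61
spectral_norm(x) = 3.54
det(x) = -0.01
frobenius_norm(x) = 4.69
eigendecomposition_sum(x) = [[-0.49, -0.65, -0.44], [-1.39, -1.82, -1.24], [-1.10, -1.44, -0.98]] + [[0.0, -0.00, -0.00], [-0.00, 0.00, 0.0], [-0.0, 0.00, 0.00]] + [[0.00, -0.03, 0.04], [-0.09, 1.14, -1.4], [0.13, -1.64, 2.01]]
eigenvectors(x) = [[-0.27, -0.84, 0.02], [-0.76, 0.39, -0.57], [-0.6, 0.37, 0.82]]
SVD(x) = [[-0.24,-0.11,-0.96], [-0.43,-0.88,0.21], [-0.87,0.47,0.17]] @ diag([3.5359360887299522, 3.0773779645311667, 0.0009164252010794363]) @ [[0.45, 0.89, 0.1],[0.29, -0.25, 0.92],[-0.84, 0.39, 0.37]]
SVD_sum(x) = [[-0.39, -0.77, -0.09], [-0.70, -1.36, -0.15], [-1.39, -2.71, -0.30]] + [[-0.10, 0.09, -0.31],  [-0.78, 0.68, -2.49],  [0.42, -0.37, 1.33]] + [[0.0, -0.00, -0.0], [-0.0, 0.00, 0.00], [-0.0, 0.0, 0.0]]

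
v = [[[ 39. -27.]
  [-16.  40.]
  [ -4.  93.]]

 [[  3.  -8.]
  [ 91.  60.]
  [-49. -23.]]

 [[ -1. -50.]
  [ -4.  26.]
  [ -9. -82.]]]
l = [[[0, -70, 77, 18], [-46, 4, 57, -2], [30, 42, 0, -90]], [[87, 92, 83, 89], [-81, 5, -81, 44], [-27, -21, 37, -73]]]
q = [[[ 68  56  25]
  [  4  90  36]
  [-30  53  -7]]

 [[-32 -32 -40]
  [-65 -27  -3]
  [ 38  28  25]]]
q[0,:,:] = [[68, 56, 25], [4, 90, 36], [-30, 53, -7]]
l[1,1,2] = -81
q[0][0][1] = 56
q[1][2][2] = 25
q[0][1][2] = 36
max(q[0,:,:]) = 90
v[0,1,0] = -16.0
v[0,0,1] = -27.0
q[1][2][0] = 38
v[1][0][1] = -8.0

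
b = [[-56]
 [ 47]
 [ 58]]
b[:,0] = [-56, 47, 58]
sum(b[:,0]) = 49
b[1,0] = 47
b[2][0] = 58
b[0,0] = -56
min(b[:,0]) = -56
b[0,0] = -56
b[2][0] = 58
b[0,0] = -56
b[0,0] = -56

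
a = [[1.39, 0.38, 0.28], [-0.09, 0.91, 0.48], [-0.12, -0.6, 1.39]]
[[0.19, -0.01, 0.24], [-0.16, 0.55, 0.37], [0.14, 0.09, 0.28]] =a@ [[0.18, -0.18, 0.04], [-0.18, 0.46, 0.25], [0.04, 0.25, 0.31]]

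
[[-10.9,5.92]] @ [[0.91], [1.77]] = [[0.56]]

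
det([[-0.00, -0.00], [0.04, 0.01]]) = 0.000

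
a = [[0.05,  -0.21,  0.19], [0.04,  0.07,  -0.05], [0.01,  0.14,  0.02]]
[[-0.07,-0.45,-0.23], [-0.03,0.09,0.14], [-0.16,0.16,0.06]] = a@[[-0.66, -0.91, 1.3],[-0.91, 1.30, 0.49],[-1.21, -0.71, -1.02]]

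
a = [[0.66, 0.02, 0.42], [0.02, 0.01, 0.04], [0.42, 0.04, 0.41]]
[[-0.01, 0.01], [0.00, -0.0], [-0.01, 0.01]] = a @ [[-0.04, 0.04], [-0.02, 0.02], [0.03, -0.03]]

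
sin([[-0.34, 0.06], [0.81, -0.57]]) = [[-0.32, 0.05], [0.72, -0.53]]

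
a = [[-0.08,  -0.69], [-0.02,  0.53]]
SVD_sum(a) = [[-0.04, -0.69], [0.03, 0.53]] + [[-0.04, 0.0], [-0.05, 0.00]]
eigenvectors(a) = [[-1.0, 0.74], [-0.03, -0.68]]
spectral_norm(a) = 0.87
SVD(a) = [[-0.8, 0.61], [0.61, 0.80]] @ diag([0.8715745524330838, 0.06448100147384102]) @ [[0.06, 1.00],  [-1.00, 0.06]]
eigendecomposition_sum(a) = [[-0.10, -0.11], [-0.0, -0.00]] + [[0.02, -0.58],[-0.02, 0.53]]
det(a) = -0.06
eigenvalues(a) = [-0.1, 0.55]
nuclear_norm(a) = 0.94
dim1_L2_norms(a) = [0.69, 0.53]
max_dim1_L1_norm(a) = 0.77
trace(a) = 0.45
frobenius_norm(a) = 0.87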